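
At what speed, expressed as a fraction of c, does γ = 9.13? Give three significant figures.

β = 0.994

β = √(1 − 1/γ²) = √(1 − 1/9.13²) = √(1 − 0.01200) = √0.9880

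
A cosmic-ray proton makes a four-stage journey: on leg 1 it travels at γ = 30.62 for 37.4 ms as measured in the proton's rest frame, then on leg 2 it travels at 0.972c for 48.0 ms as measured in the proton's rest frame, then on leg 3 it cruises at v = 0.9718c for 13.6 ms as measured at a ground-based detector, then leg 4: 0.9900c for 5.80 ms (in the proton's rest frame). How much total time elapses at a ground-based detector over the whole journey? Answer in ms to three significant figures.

Δt = 1400 ms

Leg 1: γ = 30.62; Δt_1 = 30.62 × 37.4 = 1145 ms.
Leg 2: γ = 1/√(1 − 0.972²) = 1/√0.05522 = 4.256; Δt_2 = 4.256 × 48.0 = 204.3 ms.
Leg 3: 13.6 ms is already measured at a ground-based detector.
Leg 4: γ = 1/√(1 − 0.9900²) = 1/√0.01990 = 7.089; Δt_4 = 7.089 × 5.80 = 41.12 ms.
Total: 1145 + 204.3 + 13.60 + 41.12 ms.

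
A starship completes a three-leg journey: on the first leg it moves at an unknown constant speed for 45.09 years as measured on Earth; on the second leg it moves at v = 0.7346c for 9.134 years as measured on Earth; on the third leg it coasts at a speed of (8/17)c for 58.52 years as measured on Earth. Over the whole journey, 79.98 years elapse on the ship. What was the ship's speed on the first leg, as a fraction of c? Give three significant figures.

Leg 1: speed unknown; τ_1 = 45.09/γ_1.
Leg 2: γ = 1/√(1 − 0.7346²) = 1/√0.4604 = 1.474; τ_2 = 9.134/1.474 = 6.197 years.
Leg 3: γ = 1/√(1 − (8/17)²) = 17/15 ≈ 1.133; τ_3 = 58.52/1.133 = 51.64 years.
Total proper time: τ_1 + 6.197 + 51.64 = 79.98, so τ_1 = 79.98 − 57.83 = 22.15 years.
γ_1 = 45.09/22.15 = 2.036; β = √(1 − 1/γ²) = √0.7587.

β = 0.871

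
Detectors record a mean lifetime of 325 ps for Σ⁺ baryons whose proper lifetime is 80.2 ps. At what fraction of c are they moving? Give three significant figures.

v = 0.969c

γ = Δt/τ₀ = 325/80.2 = 4.052
β = √(1 − 1/γ²) = √(1 − 0.06090) = √0.9391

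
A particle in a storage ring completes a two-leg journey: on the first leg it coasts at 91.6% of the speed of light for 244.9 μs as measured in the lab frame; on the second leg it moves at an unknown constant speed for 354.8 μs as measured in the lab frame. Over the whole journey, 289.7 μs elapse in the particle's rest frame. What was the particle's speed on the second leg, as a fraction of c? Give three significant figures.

Leg 1: β = 0.916; γ = 1/√(1 − 0.916²) = 1/√0.1609 = 2.493; τ_1 = 244.9/2.493 = 98.25 μs.
Leg 2: speed unknown; τ_2 = 354.8/γ_2.
Total proper time: 98.25 + τ_2 = 289.7, so τ_2 = 289.7 − 98.25 = 191.5 μs.
γ_2 = 354.8/191.5 = 1.853; β = √(1 − 1/γ²) = √0.7088.

β = 0.842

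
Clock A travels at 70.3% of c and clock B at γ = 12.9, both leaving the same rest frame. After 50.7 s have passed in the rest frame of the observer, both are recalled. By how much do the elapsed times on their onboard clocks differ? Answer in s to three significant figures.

|τ_A − τ_B| = 32.1 s

A: β = 0.703; γ = 1/√(1 − 0.703²) = 1/√0.5058 = 1.406; τ_A = 50.7/1.406 = 36.06 s.
B: γ = 12.9; τ_B = 50.7/12.90 = 3.930 s.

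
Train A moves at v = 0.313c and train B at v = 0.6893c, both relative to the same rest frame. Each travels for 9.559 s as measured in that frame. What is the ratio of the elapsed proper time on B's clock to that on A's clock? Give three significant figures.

A: γ = 1/√(1 − 0.313²) = 1/√0.9020 = 1.053. B: γ = 1/√(1 − 0.6893²) = 1/√0.5249 = 1.380.
τ_A/τ_B = γ_B/γ_A = 1.380/1.053 = 1.311, so τ_B/τ_A = 0.7628.

τ_B/τ_A = 0.763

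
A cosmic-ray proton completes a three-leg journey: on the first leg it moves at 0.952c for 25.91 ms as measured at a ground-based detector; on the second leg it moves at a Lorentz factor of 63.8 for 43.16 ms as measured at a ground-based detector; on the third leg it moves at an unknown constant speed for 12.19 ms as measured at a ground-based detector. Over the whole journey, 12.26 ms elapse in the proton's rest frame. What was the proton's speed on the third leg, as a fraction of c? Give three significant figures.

β = 0.954

Leg 1: γ = 1/√(1 − 0.952²) = 1/√0.09370 = 3.267; τ_1 = 25.91/3.267 = 7.931 ms.
Leg 2: γ = 63.8; τ_2 = 43.16/63.80 = 0.6765 ms.
Leg 3: speed unknown; τ_3 = 12.19/γ_3.
Total proper time: 7.931 + 0.6765 + τ_3 = 12.26, so τ_3 = 12.26 − 8.607 = 3.653 ms.
γ_3 = 12.19/3.653 = 3.337; β = √(1 − 1/γ²) = √0.9102.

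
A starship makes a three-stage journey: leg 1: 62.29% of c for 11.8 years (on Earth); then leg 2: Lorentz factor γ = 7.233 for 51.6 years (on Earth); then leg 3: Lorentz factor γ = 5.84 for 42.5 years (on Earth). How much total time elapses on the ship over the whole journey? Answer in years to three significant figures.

Leg 1: β = 0.6229; γ = 1/√(1 − 0.6229²) = 1/√0.6120 = 1.278; τ_1 = 11.8/1.278 = 9.231 years.
Leg 2: γ = 7.233; τ_2 = 51.6/7.233 = 7.134 years.
Leg 3: γ = 5.84; τ_3 = 42.5/5.840 = 7.277 years.
Total: 9.231 + 7.134 + 7.277 years.

τ = 23.6 years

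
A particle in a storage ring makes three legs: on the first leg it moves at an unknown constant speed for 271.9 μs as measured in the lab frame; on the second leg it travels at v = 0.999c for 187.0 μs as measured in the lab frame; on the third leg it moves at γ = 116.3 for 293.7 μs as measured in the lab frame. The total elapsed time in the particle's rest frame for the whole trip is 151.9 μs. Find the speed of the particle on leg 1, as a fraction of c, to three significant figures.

β = 0.855

Leg 1: speed unknown; τ_1 = 271.9/γ_1.
Leg 2: γ = 1/√(1 − 0.999²) = 1/√0.001999 = 22.37; τ_2 = 187.0/22.37 = 8.361 μs.
Leg 3: γ = 116.3; τ_3 = 293.7/116.3 = 2.525 μs.
Total proper time: τ_1 + 8.361 + 2.525 = 151.9, so τ_1 = 151.9 − 10.89 = 141.0 μs.
γ_1 = 271.9/141.0 = 1.928; β = √(1 − 1/γ²) = √0.7310.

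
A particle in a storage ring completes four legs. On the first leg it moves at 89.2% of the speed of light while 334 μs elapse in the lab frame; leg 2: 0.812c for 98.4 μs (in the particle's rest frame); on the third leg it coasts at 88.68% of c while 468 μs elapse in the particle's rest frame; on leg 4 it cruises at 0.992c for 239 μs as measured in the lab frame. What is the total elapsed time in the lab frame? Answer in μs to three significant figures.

Δt = 1750 μs

Leg 1: 334 μs is already measured in the lab frame.
Leg 2: γ = 1/√(1 − 0.812²) = 1/√0.3407 = 1.713; Δt_2 = 1.713 × 98.4 = 168.6 μs.
Leg 3: β = 0.8868; γ = 1/√(1 − 0.8868²) = 1/√0.2136 = 2.164; Δt_3 = 2.164 × 468 = 1013 μs.
Leg 4: 239 μs is already measured in the lab frame.
Total: 334.0 + 168.6 + 1013 + 239.0 μs.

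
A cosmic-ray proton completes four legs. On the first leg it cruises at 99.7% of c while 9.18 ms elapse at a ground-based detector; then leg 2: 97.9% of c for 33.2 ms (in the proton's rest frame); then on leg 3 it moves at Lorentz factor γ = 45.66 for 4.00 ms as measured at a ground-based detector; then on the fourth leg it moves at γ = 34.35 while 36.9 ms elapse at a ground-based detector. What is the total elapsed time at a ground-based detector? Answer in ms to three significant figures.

Δt = 213 ms

Leg 1: 9.18 ms is already measured at a ground-based detector.
Leg 2: β = 0.979; γ = 1/√(1 − 0.979²) = 1/√0.04156 = 4.905; Δt_2 = 4.905 × 33.2 = 162.9 ms.
Leg 3: 4.00 ms is already measured at a ground-based detector.
Leg 4: 36.9 ms is already measured at a ground-based detector.
Total: 9.180 + 162.9 + 4.000 + 36.90 ms.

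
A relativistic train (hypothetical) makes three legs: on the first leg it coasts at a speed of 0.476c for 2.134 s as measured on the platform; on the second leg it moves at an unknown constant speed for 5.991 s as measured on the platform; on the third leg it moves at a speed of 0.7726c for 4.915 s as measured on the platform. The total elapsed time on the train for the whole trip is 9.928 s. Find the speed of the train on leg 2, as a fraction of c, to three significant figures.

Leg 1: γ = 1/√(1 − 0.476²) = 1/√0.7734 = 1.137; τ_1 = 2.134/1.137 = 1.877 s.
Leg 2: speed unknown; τ_2 = 5.991/γ_2.
Leg 3: γ = 1/√(1 − 0.7726²) = 1/√0.4031 = 1.575; τ_3 = 4.915/1.575 = 3.120 s.
Total proper time: 1.877 + τ_2 + 3.120 = 9.928, so τ_2 = 9.928 − 4.997 = 4.931 s.
γ_2 = 5.991/4.931 = 1.215; β = √(1 − 1/γ²) = √0.3226.

β = 0.568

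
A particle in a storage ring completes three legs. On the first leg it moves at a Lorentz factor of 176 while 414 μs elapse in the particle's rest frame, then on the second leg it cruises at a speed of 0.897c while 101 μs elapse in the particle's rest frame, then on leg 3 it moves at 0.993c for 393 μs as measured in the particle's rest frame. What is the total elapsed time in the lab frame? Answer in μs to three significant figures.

Δt = 7.64×10⁴ μs

Leg 1: γ = 176; Δt_1 = 176.0 × 414 = 7.286×10⁴ μs.
Leg 2: γ = 1/√(1 − 0.897²) = 1/√0.1954 = 2.262; Δt_2 = 2.262 × 101 = 228.5 μs.
Leg 3: γ = 1/√(1 − 0.993²) = 1/√0.01395 = 8.466; Δt_3 = 8.466 × 393 = 3327 μs.
Total: 7.286×10⁴ + 228.5 + 3327 μs.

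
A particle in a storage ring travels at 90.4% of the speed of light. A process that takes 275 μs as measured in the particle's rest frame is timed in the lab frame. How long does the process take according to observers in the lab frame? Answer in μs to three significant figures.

Δt = 643 μs

β = 0.904; γ = 1/√(1 − 0.904²) = 1/√0.1828 = 2.339
The interval measured in the particle's rest frame is the proper time (both events occur at the same place in that frame); the lab-frame interval is Δt = γτ = 2.339 × 275 μs.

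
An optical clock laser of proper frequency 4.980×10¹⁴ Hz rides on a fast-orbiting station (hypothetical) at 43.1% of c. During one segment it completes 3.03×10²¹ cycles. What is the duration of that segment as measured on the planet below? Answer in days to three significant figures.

Δt = 78.0 days

β = 0.431; γ = 1/√(1 − 0.431²) = 1/√0.8142 = 1.108
Proper time for N cycles: τ = N/f = 3.03×10²¹/(4.980×10¹⁴) = 6.084×10⁶ s = 70.42 days.
Lab-frame duration Δt = γτ = 1.108 × 70.42 = 78.04 days.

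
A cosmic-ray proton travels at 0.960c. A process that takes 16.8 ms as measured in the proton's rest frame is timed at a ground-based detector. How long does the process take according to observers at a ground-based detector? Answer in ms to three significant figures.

γ = 1/√(1 − 0.960²) = 25/7 ≈ 3.571
The interval measured in the proton's rest frame is the proper time (both events occur at the same place in that frame); the lab-frame interval is Δt = γτ = 3.571 × 16.8 ms.

Δt = 60.0 ms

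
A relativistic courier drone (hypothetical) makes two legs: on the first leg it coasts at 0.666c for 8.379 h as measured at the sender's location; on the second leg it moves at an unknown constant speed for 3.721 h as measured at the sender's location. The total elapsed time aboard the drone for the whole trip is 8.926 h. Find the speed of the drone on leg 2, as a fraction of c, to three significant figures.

Leg 1: γ = 1/√(1 − 0.666²) = 1/√0.5564 = 1.341; τ_1 = 8.379/1.341 = 6.250 h.
Leg 2: speed unknown; τ_2 = 3.721/γ_2.
Total proper time: 6.250 + τ_2 = 8.926, so τ_2 = 8.926 − 6.250 = 2.676 h.
γ_2 = 3.721/2.676 = 1.391; β = √(1 − 1/γ²) = √0.4829.

β = 0.695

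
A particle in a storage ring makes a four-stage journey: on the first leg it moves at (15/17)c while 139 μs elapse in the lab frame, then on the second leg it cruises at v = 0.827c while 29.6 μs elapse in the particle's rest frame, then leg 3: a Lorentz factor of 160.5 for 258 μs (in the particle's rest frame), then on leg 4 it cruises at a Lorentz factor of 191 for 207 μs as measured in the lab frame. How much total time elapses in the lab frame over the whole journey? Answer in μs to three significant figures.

Δt = 4.18×10⁴ μs

Leg 1: 139 μs is already measured in the lab frame.
Leg 2: γ = 1/√(1 − 0.827²) = 1/√0.3161 = 1.779; Δt_2 = 1.779 × 29.6 = 52.65 μs.
Leg 3: γ = 160.5; Δt_3 = 160.5 × 258 = 4.141×10⁴ μs.
Leg 4: 207 μs is already measured in the lab frame.
Total: 139.0 + 52.65 + 4.141×10⁴ + 207.0 μs.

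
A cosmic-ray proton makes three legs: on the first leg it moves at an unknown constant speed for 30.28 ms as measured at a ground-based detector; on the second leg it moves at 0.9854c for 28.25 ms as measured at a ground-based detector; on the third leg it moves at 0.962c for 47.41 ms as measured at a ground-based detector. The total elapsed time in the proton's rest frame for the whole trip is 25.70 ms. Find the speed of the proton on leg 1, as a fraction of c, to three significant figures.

Leg 1: speed unknown; τ_1 = 30.28/γ_1.
Leg 2: γ = 1/√(1 − 0.9854²) = 1/√0.02899 = 5.874; τ_2 = 28.25/5.874 = 4.810 ms.
Leg 3: γ = 1/√(1 − 0.962²) = 1/√0.07456 = 3.662; τ_3 = 47.41/3.662 = 12.95 ms.
Total proper time: τ_1 + 4.810 + 12.95 = 25.70, so τ_1 = 25.70 − 17.75 = 7.945 ms.
γ_1 = 30.28/7.945 = 3.811; β = √(1 − 1/γ²) = √0.9312.

β = 0.965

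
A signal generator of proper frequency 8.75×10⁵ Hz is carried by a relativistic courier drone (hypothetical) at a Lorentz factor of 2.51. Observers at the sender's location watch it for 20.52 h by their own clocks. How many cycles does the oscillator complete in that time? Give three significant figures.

N = 2.58×10¹⁰

γ = 2.51
During 20.52 h of lab time, the oscillator's proper time advances by τ = Δt/γ = 20.52/2.510 = 8.175 h = 2.943×10⁴ s.
N = f × τ = 8.75×10⁵ × 2.943×10⁴ = 2.575×10¹⁰.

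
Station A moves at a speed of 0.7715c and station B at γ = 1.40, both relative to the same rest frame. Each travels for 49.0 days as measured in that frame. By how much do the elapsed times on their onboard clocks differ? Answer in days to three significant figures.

A: γ = 1/√(1 − 0.7715²) = 1/√0.4048 = 1.572; τ_A = 49.0/1.572 = 31.18 days.
B: γ = 1.40; τ_B = 49.0/1.400 = 35.00 days.

|τ_A − τ_B| = 3.82 days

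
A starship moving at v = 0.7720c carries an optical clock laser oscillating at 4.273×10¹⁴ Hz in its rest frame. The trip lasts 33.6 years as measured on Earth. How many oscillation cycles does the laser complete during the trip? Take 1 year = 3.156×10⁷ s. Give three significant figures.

γ = 1/√(1 − 0.7720²) = 1/√0.4040 = 1.573
The oscillator's own cycle count is N = f × τ where τ is the proper time on the ship. τ = Δt/γ = 33.6/1.573 = 21.36 years = 6.740×10⁸ s.
N = 4.273×10¹⁴ × 6.740×10⁸ = 2.880×10²³.

N = 2.88×10²³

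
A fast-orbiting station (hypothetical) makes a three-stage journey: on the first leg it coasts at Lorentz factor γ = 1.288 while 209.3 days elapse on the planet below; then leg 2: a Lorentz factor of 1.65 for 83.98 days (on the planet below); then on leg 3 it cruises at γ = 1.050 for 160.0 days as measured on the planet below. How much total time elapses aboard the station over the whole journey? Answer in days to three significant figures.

τ = 366 days

Leg 1: γ = 1.288; τ_1 = 209.3/1.288 = 162.5 days.
Leg 2: γ = 1.65; τ_2 = 83.98/1.650 = 50.90 days.
Leg 3: γ = 1.050; τ_3 = 160.0/1.050 = 152.4 days.
Total: 162.5 + 50.90 + 152.4 days.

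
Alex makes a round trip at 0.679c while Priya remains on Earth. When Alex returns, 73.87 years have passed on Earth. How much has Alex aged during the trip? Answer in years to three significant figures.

τ = 54.2 years

γ = 1/√(1 − 0.679²) = 1/√0.5390 = 1.362
Alex's clock measures proper time along the trip: τ = Δt/γ = 73.87/1.362 years.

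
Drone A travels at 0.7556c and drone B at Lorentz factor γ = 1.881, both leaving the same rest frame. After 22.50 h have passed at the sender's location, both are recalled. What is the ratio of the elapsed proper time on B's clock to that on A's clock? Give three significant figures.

A: γ = 1/√(1 − 0.7556²) = 1/√0.4291 = 1.527. B: γ = 1.881.
τ_A/τ_B = γ_B/γ_A = 1.881/1.527 = 1.232, so τ_B/τ_A = 0.8116.

τ_B/τ_A = 0.812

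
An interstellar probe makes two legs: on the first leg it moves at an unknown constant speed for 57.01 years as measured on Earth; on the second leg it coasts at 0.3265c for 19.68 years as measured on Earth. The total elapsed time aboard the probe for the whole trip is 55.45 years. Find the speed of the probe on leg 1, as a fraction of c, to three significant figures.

Leg 1: speed unknown; τ_1 = 57.01/γ_1.
Leg 2: γ = 1/√(1 − 0.3265²) = 1/√0.8934 = 1.058; τ_2 = 19.68/1.058 = 18.60 years.
Total proper time: τ_1 + 18.60 = 55.45, so τ_1 = 55.45 − 18.60 = 36.85 years.
γ_1 = 57.01/36.85 = 1.547; β = √(1 − 1/γ²) = √0.5822.

β = 0.763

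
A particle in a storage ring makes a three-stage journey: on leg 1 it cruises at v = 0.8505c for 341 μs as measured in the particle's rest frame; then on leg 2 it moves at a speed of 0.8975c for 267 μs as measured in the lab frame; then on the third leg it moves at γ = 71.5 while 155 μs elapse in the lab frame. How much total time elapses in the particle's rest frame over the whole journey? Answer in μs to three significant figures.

τ = 461 μs

Leg 1: 341 μs is already measured in the particle's rest frame.
Leg 2: γ = 1/√(1 − 0.8975²) = 1/√0.1945 = 2.267; τ_2 = 267/2.267 = 117.8 μs.
Leg 3: γ = 71.5; τ_3 = 155/71.50 = 2.168 μs.
Total: 341.0 + 117.8 + 2.168 μs.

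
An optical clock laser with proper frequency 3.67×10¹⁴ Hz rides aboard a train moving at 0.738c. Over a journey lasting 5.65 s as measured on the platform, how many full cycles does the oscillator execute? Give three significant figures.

N = 1.40×10¹⁵

γ = 1/√(1 − 0.738²) = 1/√0.4554 = 1.482
The oscillator's own cycle count is N = f × τ where τ is the proper time on the train. τ = Δt/γ = 5.65/1.482 = 3.813 s = 3.813×10⁰ s.
N = 3.67×10¹⁴ × 3.813×10⁰ = 1.399×10¹⁵.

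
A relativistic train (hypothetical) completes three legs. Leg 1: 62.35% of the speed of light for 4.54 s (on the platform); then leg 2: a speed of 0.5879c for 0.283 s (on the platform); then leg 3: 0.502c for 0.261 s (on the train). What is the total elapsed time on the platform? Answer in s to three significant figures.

Leg 1: 4.54 s is already measured on the platform.
Leg 2: 0.283 s is already measured on the platform.
Leg 3: γ = 1/√(1 − 0.502²) = 1/√0.7480 = 1.156; Δt_3 = 1.156 × 0.261 = 0.3018 s.
Total: 4.540 + 0.2830 + 0.3018 s.

Δt = 5.12 s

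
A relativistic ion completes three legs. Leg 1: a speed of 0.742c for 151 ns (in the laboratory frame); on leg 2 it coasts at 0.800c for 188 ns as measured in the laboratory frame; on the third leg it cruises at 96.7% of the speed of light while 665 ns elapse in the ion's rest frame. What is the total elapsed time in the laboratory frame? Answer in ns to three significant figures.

Δt = 2950 ns

Leg 1: 151 ns is already measured in the laboratory frame.
Leg 2: 188 ns is already measured in the laboratory frame.
Leg 3: β = 0.967; γ = 1/√(1 − 0.967²) = 1/√0.06491 = 3.925; Δt_3 = 3.925 × 665 = 2610 ns.
Total: 151.0 + 188.0 + 2610 ns.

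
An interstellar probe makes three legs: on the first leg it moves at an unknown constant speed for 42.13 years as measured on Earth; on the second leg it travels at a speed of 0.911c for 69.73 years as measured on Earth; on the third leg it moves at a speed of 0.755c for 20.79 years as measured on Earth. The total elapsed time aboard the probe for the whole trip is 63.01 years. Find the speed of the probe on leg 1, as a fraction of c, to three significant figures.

Leg 1: speed unknown; τ_1 = 42.13/γ_1.
Leg 2: γ = 1/√(1 − 0.911²) = 1/√0.1701 = 2.425; τ_2 = 69.73/2.425 = 28.76 years.
Leg 3: γ = 1/√(1 − 0.755²) = 1/√0.4300 = 1.525; τ_3 = 20.79/1.525 = 13.63 years.
Total proper time: τ_1 + 28.76 + 13.63 = 63.01, so τ_1 = 63.01 − 42.39 = 20.62 years.
γ_1 = 42.13/20.62 = 2.043; β = √(1 − 1/γ²) = √0.7604.

β = 0.872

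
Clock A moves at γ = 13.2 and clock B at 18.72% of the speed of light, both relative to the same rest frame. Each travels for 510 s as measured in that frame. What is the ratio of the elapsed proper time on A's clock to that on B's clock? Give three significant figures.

A: γ = 13.2. B: β = 0.1872; γ = 1/√(1 − 0.1872²) = 1/√0.9650 = 1.018.
τ_A/τ_B = γ_B/γ_A = 1.018/13.20 = 0.07712, so τ_A/τ_B = 0.07712.

τ_A/τ_B = 0.0771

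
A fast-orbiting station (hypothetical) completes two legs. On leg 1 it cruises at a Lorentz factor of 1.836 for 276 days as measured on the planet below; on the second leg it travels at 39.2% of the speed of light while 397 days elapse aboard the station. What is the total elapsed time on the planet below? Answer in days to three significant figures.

Δt = 708 days

Leg 1: 276 days is already measured on the planet below.
Leg 2: β = 0.392; γ = 1/√(1 − 0.392²) = 1/√0.8463 = 1.087; Δt_2 = 1.087 × 397 = 431.5 days.
Total: 276.0 + 431.5 days.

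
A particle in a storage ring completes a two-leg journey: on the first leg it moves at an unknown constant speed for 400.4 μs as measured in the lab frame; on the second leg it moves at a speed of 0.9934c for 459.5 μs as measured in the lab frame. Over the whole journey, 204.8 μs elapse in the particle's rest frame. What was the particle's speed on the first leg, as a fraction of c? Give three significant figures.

Leg 1: speed unknown; τ_1 = 400.4/γ_1.
Leg 2: γ = 1/√(1 − 0.9934²) = 1/√0.01316 = 8.718; τ_2 = 459.5/8.718 = 52.71 μs.
Total proper time: τ_1 + 52.71 = 204.8, so τ_1 = 204.8 − 52.71 = 152.1 μs.
γ_1 = 400.4/152.1 = 2.633; β = √(1 − 1/γ²) = √0.8557.

β = 0.925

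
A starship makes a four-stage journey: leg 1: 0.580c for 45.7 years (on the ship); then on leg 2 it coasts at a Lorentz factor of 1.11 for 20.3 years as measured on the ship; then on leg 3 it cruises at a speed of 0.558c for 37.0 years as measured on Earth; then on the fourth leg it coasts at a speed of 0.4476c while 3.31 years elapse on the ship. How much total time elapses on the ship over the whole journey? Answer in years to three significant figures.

Leg 1: 45.7 years is already measured on the ship.
Leg 2: 20.3 years is already measured on the ship.
Leg 3: γ = 1/√(1 − 0.558²) = 1/√0.6886 = 1.205; τ_3 = 37.0/1.205 = 30.70 years.
Leg 4: 3.31 years is already measured on the ship.
Total: 45.70 + 20.30 + 30.70 + 3.310 years.

τ = 100 years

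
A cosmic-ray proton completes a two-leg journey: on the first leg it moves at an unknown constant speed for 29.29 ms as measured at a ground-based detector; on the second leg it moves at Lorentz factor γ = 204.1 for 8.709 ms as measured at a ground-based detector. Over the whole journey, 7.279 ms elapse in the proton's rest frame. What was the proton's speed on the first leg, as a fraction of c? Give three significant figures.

β = 0.969

Leg 1: speed unknown; τ_1 = 29.29/γ_1.
Leg 2: γ = 204.1; τ_2 = 8.709/204.1 = 0.04267 ms.
Total proper time: τ_1 + 0.04267 = 7.279, so τ_1 = 7.279 − 0.04267 = 7.236 ms.
γ_1 = 29.29/7.236 = 4.048; β = √(1 − 1/γ²) = √0.9390.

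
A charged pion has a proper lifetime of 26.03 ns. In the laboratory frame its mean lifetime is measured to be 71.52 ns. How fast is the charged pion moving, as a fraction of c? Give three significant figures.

β = 0.931

γ = Δt/τ₀ = 71.52/26.03 = 2.748
β = √(1 − 1/γ²) = √(1 − 0.1325) = √0.8675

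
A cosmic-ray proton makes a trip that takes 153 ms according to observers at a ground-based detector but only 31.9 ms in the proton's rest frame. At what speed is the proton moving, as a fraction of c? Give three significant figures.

v = 0.978c

The proper time is measured in the proton's rest frame (both events occur at the proton's location); Δt is measured at a ground-based detector. γ = Δt/τ = 153/31.9 = 4.796.
β = √(1 − 1/γ²) = √(1 − 0.04347) = √0.9565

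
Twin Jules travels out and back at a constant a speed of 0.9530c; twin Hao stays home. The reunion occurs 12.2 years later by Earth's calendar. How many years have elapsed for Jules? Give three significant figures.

γ = 1/√(1 − 0.9530²) = 1/√0.09179 = 3.301
Jules's clock measures proper time along the trip: τ = Δt/γ = 12.2/3.301 years.

τ = 3.70 years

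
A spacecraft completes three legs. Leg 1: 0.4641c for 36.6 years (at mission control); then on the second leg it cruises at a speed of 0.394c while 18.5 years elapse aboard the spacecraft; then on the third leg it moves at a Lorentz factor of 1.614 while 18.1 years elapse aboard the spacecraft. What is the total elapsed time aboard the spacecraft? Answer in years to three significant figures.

Leg 1: γ = 1/√(1 − 0.4641²) = 1/√0.7846 = 1.129; τ_1 = 36.6/1.129 = 32.42 years.
Leg 2: 18.5 years is already measured aboard the spacecraft.
Leg 3: 18.1 years is already measured aboard the spacecraft.
Total: 32.42 + 18.50 + 18.10 years.

τ = 69.0 years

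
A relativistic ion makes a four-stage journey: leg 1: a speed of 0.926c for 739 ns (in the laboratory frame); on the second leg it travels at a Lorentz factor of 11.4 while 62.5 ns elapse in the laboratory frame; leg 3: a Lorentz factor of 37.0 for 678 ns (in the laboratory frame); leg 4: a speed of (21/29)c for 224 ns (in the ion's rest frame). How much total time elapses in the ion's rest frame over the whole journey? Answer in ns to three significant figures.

Leg 1: γ = 1/√(1 − 0.926²) = 1/√0.1425 = 2.649; τ_1 = 739/2.649 = 279.0 ns.
Leg 2: γ = 11.4; τ_2 = 62.5/11.40 = 5.482 ns.
Leg 3: γ = 37.0; τ_3 = 678/37.00 = 18.32 ns.
Leg 4: 224 ns is already measured in the ion's rest frame.
Total: 279.0 + 5.482 + 18.32 + 224.0 ns.

τ = 527 ns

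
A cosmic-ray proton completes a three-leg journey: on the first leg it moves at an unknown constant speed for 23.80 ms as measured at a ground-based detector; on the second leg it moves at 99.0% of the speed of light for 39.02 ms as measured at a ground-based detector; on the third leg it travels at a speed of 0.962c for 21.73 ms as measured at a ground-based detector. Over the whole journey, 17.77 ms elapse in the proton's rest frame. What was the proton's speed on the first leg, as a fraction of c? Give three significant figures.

β = 0.964

Leg 1: speed unknown; τ_1 = 23.80/γ_1.
Leg 2: β = 0.990; γ = 1/√(1 − 0.990²) = 1/√0.01990 = 7.089; τ_2 = 39.02/7.089 = 5.504 ms.
Leg 3: γ = 1/√(1 − 0.962²) = 1/√0.07456 = 3.662; τ_3 = 21.73/3.662 = 5.933 ms.
Total proper time: τ_1 + 5.504 + 5.933 = 17.77, so τ_1 = 17.77 − 11.44 = 6.332 ms.
γ_1 = 23.80/6.332 = 3.759; β = √(1 − 1/γ²) = √0.9292.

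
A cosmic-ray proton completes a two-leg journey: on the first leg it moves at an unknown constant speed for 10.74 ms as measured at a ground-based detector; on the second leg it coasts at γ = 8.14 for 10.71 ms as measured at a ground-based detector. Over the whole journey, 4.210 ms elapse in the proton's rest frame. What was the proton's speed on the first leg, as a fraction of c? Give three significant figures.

Leg 1: speed unknown; τ_1 = 10.74/γ_1.
Leg 2: γ = 8.14; τ_2 = 10.71/8.140 = 1.316 ms.
Total proper time: τ_1 + 1.316 = 4.210, so τ_1 = 4.210 − 1.316 = 2.894 ms.
γ_1 = 10.74/2.894 = 3.711; β = √(1 − 1/γ²) = √0.9274.

β = 0.963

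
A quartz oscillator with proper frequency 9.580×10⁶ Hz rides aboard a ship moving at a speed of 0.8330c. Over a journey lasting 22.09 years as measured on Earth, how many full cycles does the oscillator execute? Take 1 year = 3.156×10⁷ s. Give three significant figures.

N = 3.70×10¹⁵

γ = 1/√(1 − 0.8330²) = 1/√0.3061 = 1.807
The oscillator's own cycle count is N = f × τ where τ is the proper time on the ship. τ = Δt/γ = 22.09/1.807 = 12.22 years = 3.857×10⁸ s.
N = 9.580×10⁶ × 3.857×10⁸ = 3.695×10¹⁵.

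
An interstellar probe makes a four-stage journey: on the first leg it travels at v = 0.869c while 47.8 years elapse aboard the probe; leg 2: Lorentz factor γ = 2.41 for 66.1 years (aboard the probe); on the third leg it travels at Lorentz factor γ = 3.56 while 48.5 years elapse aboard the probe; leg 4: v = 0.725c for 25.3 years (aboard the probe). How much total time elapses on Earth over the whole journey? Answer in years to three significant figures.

Δt = 465 years

Leg 1: γ = 1/√(1 − 0.869²) = 1/√0.2448 = 2.021; Δt_1 = 2.021 × 47.8 = 96.60 years.
Leg 2: γ = 2.41; Δt_2 = 2.410 × 66.1 = 159.3 years.
Leg 3: γ = 3.56; Δt_3 = 3.560 × 48.5 = 172.7 years.
Leg 4: γ = 1/√(1 − 0.725²) = 1/√0.4744 = 1.452; Δt_4 = 1.452 × 25.3 = 36.73 years.
Total: 96.60 + 159.3 + 172.7 + 36.73 years.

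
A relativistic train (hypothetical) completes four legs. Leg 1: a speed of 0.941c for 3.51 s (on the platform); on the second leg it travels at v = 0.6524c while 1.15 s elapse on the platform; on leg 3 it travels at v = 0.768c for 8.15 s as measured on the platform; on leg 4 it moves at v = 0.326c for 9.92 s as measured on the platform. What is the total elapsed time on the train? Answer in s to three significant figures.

Leg 1: γ = 1/√(1 − 0.941²) = 1/√0.1145 = 2.955; τ_1 = 3.51/2.955 = 1.188 s.
Leg 2: γ = 1/√(1 − 0.6524²) = 1/√0.5744 = 1.319; τ_2 = 1.15/1.319 = 0.8716 s.
Leg 3: γ = 1/√(1 − 0.768²) = 1/√0.4102 = 1.561; τ_3 = 8.15/1.561 = 5.220 s.
Leg 4: γ = 1/√(1 − 0.326²) = 1/√0.8937 = 1.058; τ_4 = 9.92/1.058 = 9.378 s.
Total: 1.188 + 0.8716 + 5.220 + 9.378 s.

τ = 16.7 s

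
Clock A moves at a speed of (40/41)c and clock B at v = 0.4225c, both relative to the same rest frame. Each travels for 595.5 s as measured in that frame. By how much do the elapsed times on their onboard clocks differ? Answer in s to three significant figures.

|τ_A − τ_B| = 409 s

A: γ = 1/√(1 − (40/41)²) = 41/9 ≈ 4.556; τ_A = 595.5/4.556 = 130.7 s.
B: γ = 1/√(1 − 0.4225²) = 1/√0.8215 = 1.103; τ_B = 595.5/1.103 = 539.7 s.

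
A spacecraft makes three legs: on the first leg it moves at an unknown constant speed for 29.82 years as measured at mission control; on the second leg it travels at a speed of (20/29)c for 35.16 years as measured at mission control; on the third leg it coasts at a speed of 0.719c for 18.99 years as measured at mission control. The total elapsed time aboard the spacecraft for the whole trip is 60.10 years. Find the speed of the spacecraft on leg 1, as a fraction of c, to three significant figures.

Leg 1: speed unknown; τ_1 = 29.82/γ_1.
Leg 2: γ = 1/√(1 − (20/29)²) = 29/21 ≈ 1.381; τ_2 = 35.16/1.381 = 25.46 years.
Leg 3: γ = 1/√(1 − 0.719²) = 1/√0.4830 = 1.439; τ_3 = 18.99/1.439 = 13.20 years.
Total proper time: τ_1 + 25.46 + 13.20 = 60.10, so τ_1 = 60.10 − 38.66 = 21.44 years.
γ_1 = 29.82/21.44 = 1.391; β = √(1 − 1/γ²) = √0.4830.

β = 0.695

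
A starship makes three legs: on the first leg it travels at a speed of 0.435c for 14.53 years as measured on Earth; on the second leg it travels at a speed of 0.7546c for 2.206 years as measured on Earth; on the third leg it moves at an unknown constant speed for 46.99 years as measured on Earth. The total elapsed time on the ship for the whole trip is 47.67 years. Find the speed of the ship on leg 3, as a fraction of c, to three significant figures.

β = 0.709

Leg 1: γ = 1/√(1 − 0.435²) = 1/√0.8108 = 1.111; τ_1 = 14.53/1.111 = 13.08 years.
Leg 2: γ = 1/√(1 − 0.7546²) = 1/√0.4306 = 1.524; τ_2 = 2.206/1.524 = 1.448 years.
Leg 3: speed unknown; τ_3 = 46.99/γ_3.
Total proper time: 13.08 + 1.448 + τ_3 = 47.67, so τ_3 = 47.67 − 14.53 = 33.14 years.
γ_3 = 46.99/33.14 = 1.418; β = √(1 − 1/γ²) = √0.5026.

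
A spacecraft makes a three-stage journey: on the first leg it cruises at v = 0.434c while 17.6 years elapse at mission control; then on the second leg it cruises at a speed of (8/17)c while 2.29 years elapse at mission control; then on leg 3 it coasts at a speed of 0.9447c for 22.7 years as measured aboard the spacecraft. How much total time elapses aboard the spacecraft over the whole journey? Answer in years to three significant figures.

Leg 1: γ = 1/√(1 − 0.434²) = 1/√0.8116 = 1.110; τ_1 = 17.6/1.110 = 15.86 years.
Leg 2: γ = 1/√(1 − (8/17)²) = 17/15 ≈ 1.133; τ_2 = 2.29/1.133 = 2.021 years.
Leg 3: 22.7 years is already measured aboard the spacecraft.
Total: 15.86 + 2.021 + 22.70 years.

τ = 40.6 years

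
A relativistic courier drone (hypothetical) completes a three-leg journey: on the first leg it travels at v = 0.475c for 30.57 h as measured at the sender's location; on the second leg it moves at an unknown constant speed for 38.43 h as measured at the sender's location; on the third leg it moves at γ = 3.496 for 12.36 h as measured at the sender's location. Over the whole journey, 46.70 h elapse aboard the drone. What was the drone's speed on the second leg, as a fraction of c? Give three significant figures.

β = 0.906

Leg 1: γ = 1/√(1 − 0.475²) = 1/√0.7744 = 1.136; τ_1 = 30.57/1.136 = 26.90 h.
Leg 2: speed unknown; τ_2 = 38.43/γ_2.
Leg 3: γ = 3.496; τ_3 = 12.36/3.496 = 3.535 h.
Total proper time: 26.90 + τ_2 + 3.535 = 46.70, so τ_2 = 46.70 − 30.44 = 16.26 h.
γ_2 = 38.43/16.26 = 2.363; β = √(1 − 1/γ²) = √0.8209.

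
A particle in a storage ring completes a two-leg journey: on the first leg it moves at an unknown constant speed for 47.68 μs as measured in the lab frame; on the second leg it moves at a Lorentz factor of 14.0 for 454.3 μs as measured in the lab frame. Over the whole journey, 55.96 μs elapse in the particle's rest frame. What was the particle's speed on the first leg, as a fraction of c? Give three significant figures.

Leg 1: speed unknown; τ_1 = 47.68/γ_1.
Leg 2: γ = 14.0; τ_2 = 454.3/14.00 = 32.45 μs.
Total proper time: τ_1 + 32.45 = 55.96, so τ_1 = 55.96 − 32.45 = 23.51 μs.
γ_1 = 47.68/23.51 = 2.028; β = √(1 − 1/γ²) = √0.7569.

β = 0.870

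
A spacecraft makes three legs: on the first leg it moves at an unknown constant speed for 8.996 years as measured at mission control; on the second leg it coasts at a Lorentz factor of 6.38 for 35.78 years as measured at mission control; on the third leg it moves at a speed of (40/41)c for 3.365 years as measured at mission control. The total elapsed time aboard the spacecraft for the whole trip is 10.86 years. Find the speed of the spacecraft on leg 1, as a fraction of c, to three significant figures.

Leg 1: speed unknown; τ_1 = 8.996/γ_1.
Leg 2: γ = 6.38; τ_2 = 35.78/6.380 = 5.608 years.
Leg 3: γ = 1/√(1 − (40/41)²) = 41/9 ≈ 4.556; τ_3 = 3.365/4.556 = 0.7387 years.
Total proper time: τ_1 + 5.608 + 0.7387 = 10.86, so τ_1 = 10.86 − 6.347 = 4.513 years.
γ_1 = 8.996/4.513 = 1.993; β = √(1 − 1/γ²) = √0.7483.

β = 0.865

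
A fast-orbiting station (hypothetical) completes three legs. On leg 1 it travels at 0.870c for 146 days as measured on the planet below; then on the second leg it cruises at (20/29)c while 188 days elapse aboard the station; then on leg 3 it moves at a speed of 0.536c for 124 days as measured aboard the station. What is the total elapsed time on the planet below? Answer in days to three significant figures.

Δt = 553 days

Leg 1: 146 days is already measured on the planet below.
Leg 2: γ = 1/√(1 − (20/29)²) = 29/21 ≈ 1.381; Δt_2 = 1.381 × 188 = 259.6 days.
Leg 3: γ = 1/√(1 − 0.536²) = 1/√0.7127 = 1.185; Δt_3 = 1.185 × 124 = 146.9 days.
Total: 146.0 + 259.6 + 146.9 days.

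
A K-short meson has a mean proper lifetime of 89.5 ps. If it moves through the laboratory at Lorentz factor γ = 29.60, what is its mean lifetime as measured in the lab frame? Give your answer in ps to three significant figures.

γ = 29.60
The rest-frame lifetime is the proper time; the lab measures the dilated interval Δt = γτ₀ = 29.60 × 89.5 ps.

Δt = 2650 ps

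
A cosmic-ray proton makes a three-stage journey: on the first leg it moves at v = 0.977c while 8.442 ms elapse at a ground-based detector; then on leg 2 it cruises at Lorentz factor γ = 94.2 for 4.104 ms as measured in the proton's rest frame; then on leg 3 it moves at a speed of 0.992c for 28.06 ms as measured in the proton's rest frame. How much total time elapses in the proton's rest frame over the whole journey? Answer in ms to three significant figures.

τ = 34.0 ms

Leg 1: γ = 1/√(1 − 0.977²) = 1/√0.04547 = 4.690; τ_1 = 8.442/4.690 = 1.800 ms.
Leg 2: 4.104 ms is already measured in the proton's rest frame.
Leg 3: 28.06 ms is already measured in the proton's rest frame.
Total: 1.800 + 4.104 + 28.06 ms.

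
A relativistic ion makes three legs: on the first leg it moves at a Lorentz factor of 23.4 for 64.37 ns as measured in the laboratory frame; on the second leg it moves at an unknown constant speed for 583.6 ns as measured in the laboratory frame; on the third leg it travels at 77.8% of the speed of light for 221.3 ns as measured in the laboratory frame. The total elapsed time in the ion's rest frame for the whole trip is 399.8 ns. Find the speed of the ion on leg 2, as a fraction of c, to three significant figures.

Leg 1: γ = 23.4; τ_1 = 64.37/23.40 = 2.751 ns.
Leg 2: speed unknown; τ_2 = 583.6/γ_2.
Leg 3: β = 0.778; γ = 1/√(1 − 0.778²) = 1/√0.3947 = 1.592; τ_3 = 221.3/1.592 = 139.0 ns.
Total proper time: 2.751 + τ_2 + 139.0 = 399.8, so τ_2 = 399.8 − 141.8 = 258.0 ns.
γ_2 = 583.6/258.0 = 2.262; β = √(1 − 1/γ²) = √0.8045.

β = 0.897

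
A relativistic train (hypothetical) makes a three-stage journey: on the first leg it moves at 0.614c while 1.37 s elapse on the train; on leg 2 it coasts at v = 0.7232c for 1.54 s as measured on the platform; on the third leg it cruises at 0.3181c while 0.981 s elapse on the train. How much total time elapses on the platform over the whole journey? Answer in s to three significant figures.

Leg 1: γ = 1/√(1 − 0.614²) = 1/√0.6230 = 1.267; Δt_1 = 1.267 × 1.37 = 1.736 s.
Leg 2: 1.54 s is already measured on the platform.
Leg 3: γ = 1/√(1 − 0.3181²) = 1/√0.8988 = 1.055; Δt_3 = 1.055 × 0.981 = 1.035 s.
Total: 1.736 + 1.540 + 1.035 s.

Δt = 4.31 s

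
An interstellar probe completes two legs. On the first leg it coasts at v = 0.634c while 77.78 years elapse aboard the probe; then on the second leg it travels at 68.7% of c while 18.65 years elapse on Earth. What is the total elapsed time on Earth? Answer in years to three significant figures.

Δt = 119 years

Leg 1: γ = 1/√(1 − 0.634²) = 1/√0.5980 = 1.293; Δt_1 = 1.293 × 77.78 = 100.6 years.
Leg 2: 18.65 years is already measured on Earth.
Total: 100.6 + 18.65 years.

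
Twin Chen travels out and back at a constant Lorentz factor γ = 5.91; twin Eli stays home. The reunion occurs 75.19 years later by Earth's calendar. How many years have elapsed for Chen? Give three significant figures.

τ = 12.7 years

γ = 5.91
Chen's clock measures proper time along the trip: τ = Δt/γ = 75.19/5.910 years.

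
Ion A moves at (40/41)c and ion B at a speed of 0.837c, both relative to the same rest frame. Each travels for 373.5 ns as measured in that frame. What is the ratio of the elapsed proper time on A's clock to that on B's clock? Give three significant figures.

A: γ = 1/√(1 − (40/41)²) = 41/9 ≈ 4.556. B: γ = 1/√(1 − 0.837²) = 1/√0.2994 = 1.827.
τ_A/τ_B = γ_B/γ_A = 1.827/4.556 = 0.4012, so τ_A/τ_B = 0.4012.

τ_A/τ_B = 0.401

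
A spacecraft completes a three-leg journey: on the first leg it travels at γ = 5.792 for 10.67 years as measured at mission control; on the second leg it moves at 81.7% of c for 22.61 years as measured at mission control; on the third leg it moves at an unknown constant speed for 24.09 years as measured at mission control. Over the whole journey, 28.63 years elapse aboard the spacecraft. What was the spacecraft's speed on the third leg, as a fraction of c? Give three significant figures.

Leg 1: γ = 5.792; τ_1 = 10.67/5.792 = 1.842 years.
Leg 2: β = 0.817; γ = 1/√(1 − 0.817²) = 1/√0.3325 = 1.734; τ_2 = 22.61/1.734 = 13.04 years.
Leg 3: speed unknown; τ_3 = 24.09/γ_3.
Total proper time: 1.842 + 13.04 + τ_3 = 28.63, so τ_3 = 28.63 − 14.88 = 13.75 years.
γ_3 = 24.09/13.75 = 1.752; β = √(1 − 1/γ²) = √0.6742.

β = 0.821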